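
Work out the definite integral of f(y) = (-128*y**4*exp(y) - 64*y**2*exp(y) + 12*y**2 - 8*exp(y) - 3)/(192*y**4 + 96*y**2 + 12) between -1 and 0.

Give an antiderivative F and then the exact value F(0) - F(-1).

An antiderivative F(y) passes only if d/dy[F] lands on f(y) exactly.
F(y) = -y/(4*(4*y**2 + 1)) - 2*exp(y)/3 is an antiderivative of f.
Check: d/dy[-y/(4*(4*y**2 + 1)) - 2*exp(y)/3] = (-128*y**4*exp(y) - 64*y**2*exp(y) + 12*y**2 - 8*exp(y) - 3)/(192*y**4 + 96*y**2 + 12) = f(y).
F(0) = -2/3; F(-1) = 1/20 - 2*exp(-1)/3.
Integral = F(0) - F(-1) = -43/60 + 2*exp(-1)/3.

Antiderivative: F(y) = -y/(4*(4*y**2 + 1)) - 2*exp(y)/3; value = -43/60 + 2*exp(-1)/3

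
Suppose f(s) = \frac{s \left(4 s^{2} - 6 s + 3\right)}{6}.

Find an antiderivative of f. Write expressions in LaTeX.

An antiderivative is F(s) = \frac{s^{2} \left(2 s^{2} - 4 s + 3\right)}{12}.

A candidate is checked by its d/ds: the result must match f(s).
Check: d/ds[\frac{s^{2} \left(2 s^{2} - 4 s + 3\right)}{12}] = \frac{2 s^{3}}{3} - s^{2} + \frac{s}{2}, which equals f(s).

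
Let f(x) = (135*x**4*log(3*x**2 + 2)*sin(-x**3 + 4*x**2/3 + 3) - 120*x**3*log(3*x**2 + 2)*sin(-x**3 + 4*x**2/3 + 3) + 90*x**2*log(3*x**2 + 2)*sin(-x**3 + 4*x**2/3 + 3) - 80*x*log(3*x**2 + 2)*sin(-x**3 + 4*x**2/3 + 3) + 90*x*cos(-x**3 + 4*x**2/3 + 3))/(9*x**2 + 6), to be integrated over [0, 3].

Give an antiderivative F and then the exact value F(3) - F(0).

Antiderivative: F(x) = 5*log(3*x**2 + 2)*cos(-x**3 + 4*x**2/3 + 3); value = -5*log(2)*cos(3) + 5*log(29)*cos(12)

f has the shape u'v + uv' for u = 5*cos(-x**3 + 4*x**2/3 + 3) and v = log(3*x**2 + 2) — it is the derivative of the product u*v.
F(x) = 5*log(3*x**2 + 2)*cos(-x**3 + 4*x**2/3 + 3) is an antiderivative of f.
Check: d/dx[5*log(3*x**2 + 2)*cos(-x**3 + 4*x**2/3 + 3)] = (135*x**4*log(3*x**2 + 2)*sin(-x**3 + 4*x**2/3 + 3) - 120*x**3*log(3*x**2 + 2)*sin(-x**3 + 4*x**2/3 + 3) + 90*x**2*log(3*x**2 + 2)*sin(-x**3 + 4*x**2/3 + 3) - 80*x*log(3*x**2 + 2)*sin(-x**3 + 4*x**2/3 + 3) + 90*x*cos(-x**3 + 4*x**2/3 + 3))/(9*x**2 + 6) = f(x).
F(3) = 5*log(29)*cos(12); F(0) = 5*log(2)*cos(3).
Integral = F(3) - F(0) = -5*log(2)*cos(3) + 5*log(29)*cos(12).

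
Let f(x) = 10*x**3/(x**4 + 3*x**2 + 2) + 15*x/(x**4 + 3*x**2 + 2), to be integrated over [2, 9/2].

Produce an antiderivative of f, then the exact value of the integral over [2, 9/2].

The substitution u = x**4 + 3*x**2 + 2 works: f is exactly (dF/du)*(du/dx) for that inner function.
F(x) = 5*log(x**4 + 3*x**2 + 2)/2 is an antiderivative of f.
Check: d/dx[5*log(x**4 + 3*x**2 + 2)/2] = (10*x**3 + 15*x)/(x**4 + 3*x**2 + 2), which equals f(x).
F(9/2) = 5*log(7565/16)/2; F(2) = 5*log(30)/2.
Integral = F(9/2) - F(2) = -5*log(30)/2 + 5*log(7565/16)/2.

Antiderivative: F(x) = 5*log(x**4 + 3*x**2 + 2)/2; value = -5*log(30)/2 + 5*log(7565/16)/2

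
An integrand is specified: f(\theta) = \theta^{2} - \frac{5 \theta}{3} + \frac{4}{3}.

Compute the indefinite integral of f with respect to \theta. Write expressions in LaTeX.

Integrate term by term and add the pieces.
Check: d/d\theta[\frac{\theta \left(2 \theta^{2} - 5 \theta + 8\right)}{6}] = \theta^{2} - \frac{5 \theta}{3} + \frac{4}{3} = f(\theta).

F(\theta) = \frac{\theta \left(2 \theta^{2} - 5 \theta + 8\right)}{6} + C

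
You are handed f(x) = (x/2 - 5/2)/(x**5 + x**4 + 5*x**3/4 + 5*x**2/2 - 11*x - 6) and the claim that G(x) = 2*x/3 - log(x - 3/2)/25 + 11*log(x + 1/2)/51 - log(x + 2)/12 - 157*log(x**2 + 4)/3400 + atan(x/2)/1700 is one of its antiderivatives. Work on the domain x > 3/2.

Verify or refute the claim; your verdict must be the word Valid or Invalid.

Invalid: d/dx[G] - f = 2/3, which is not 0.

d/dx[G] = (8*x**5 + 8*x**4 + 10*x**3 + 20*x**2 - 82*x - 78)/(12*x**5 + 12*x**4 + 15*x**3 + 30*x**2 - 132*x - 72)
d/dx[G] - f(x) = 2/3 != 0.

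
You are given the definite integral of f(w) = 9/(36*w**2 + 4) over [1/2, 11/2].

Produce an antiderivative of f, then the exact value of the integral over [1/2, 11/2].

Antiderivative: F(w) = 3*atan(3*w)/4; value = -3*atan(3/2)/4 + 3*atan(33/2)/4

Differentiate the proposed F(w) back; it has to land on f(w) exactly.
F(w) = 3*atan(3*w)/4 is an antiderivative of f.
Check: d/dw[3*atan(3*w)/4] = 9/(36*w**2 + 4) = f(w).
F(11/2) = 3*atan(33/2)/4; F(1/2) = 3*atan(3/2)/4.
Integral = F(11/2) - F(1/2) = -3*atan(3/2)/4 + 3*atan(33/2)/4.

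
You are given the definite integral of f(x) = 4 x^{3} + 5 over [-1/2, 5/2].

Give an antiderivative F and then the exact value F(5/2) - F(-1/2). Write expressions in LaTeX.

Check any antiderivative F(x) by computing F'(x) and comparing it with f(x).
F(x) = x^{4} + 5 x is an antiderivative of f.
Check: d/dx[x^{4} + 5 x] = 4 x^{3} + 5 = f(x).
F(5/2) = \frac{825}{16}; F(-1/2) = - \frac{39}{16}.
Integral = F(5/2) - F(-1/2) = 54.

Antiderivative: F(x) = x^{4} + 5 x; value = 54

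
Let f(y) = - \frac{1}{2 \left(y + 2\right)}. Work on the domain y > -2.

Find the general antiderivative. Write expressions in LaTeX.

Differentiate the proposed F(y) back; it has to land on f(y) exactly.
Check: d/dy[- \frac{\log{\left(y + 2 \right)}}{2}] = - \frac{1}{2 y + 4}, which equals f(y).

F(y) = - \frac{\log{\left(y + 2 \right)}}{2} + C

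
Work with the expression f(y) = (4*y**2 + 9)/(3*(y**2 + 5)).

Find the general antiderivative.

Differentiate the proposed F(y) back; it has to land on f(y) exactly.
Check: d/dy[(20*y - 11*sqrt(5)*atan(sqrt(5)*y/5))/15] = (4*y**2 + 9)/(3*y**2 + 15), which equals f(y).

F(y) = (20*y - 11*sqrt(5)*atan(sqrt(5)*y/5))/15 + C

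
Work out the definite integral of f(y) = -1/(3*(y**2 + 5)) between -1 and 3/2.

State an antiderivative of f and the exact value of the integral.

Antiderivative: F(y) = -sqrt(5)*atan(sqrt(5)*y/5)/15; value = -sqrt(5)*atan(3*sqrt(5)/10)/15 - sqrt(5)*atan(sqrt(5)/5)/15

Check any antiderivative F(y) by computing F'(y) and comparing it with f(y).
F(y) = -sqrt(5)*atan(sqrt(5)*y/5)/15 is an antiderivative of f.
Check: d/dy[-sqrt(5)*atan(sqrt(5)*y/5)/15] = -1/(3*y**2 + 15), which equals f(y).
F(3/2) = -sqrt(5)*atan(3*sqrt(5)/10)/15; F(-1) = sqrt(5)*atan(sqrt(5)/5)/15.
Integral = F(3/2) - F(-1) = -sqrt(5)*atan(3*sqrt(5)/10)/15 - sqrt(5)*atan(sqrt(5)/5)/15.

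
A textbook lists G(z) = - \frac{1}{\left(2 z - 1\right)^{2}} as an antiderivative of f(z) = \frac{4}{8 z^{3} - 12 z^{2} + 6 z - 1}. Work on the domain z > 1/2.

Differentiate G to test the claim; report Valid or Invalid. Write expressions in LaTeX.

Valid - the claim checks out under differentiation.

d/dz[G] = \frac{4}{8 z^{3} - 12 z^{2} + 6 z - 1}
This equals f(z) exactly, so the claim holds.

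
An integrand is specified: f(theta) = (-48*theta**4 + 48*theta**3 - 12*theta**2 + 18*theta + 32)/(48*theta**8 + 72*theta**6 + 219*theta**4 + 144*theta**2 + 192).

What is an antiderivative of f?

An antiderivative is F(theta) = (4*theta - 3)/(3*(4*theta**4 + 3*theta**2 + 8)).

Recognize the product-rule pattern: f = u'v + uv' with u = 1/(2*theta**4 + 3*theta**2/2 + 4), v = 2*theta/3 - 1/2, so integration by parts undoes it.
Check: d/dtheta[(4*theta - 3)/(3*(4*theta**4 + 3*theta**2 + 8))] = (-48*theta**4 + 48*theta**3 - 12*theta**2 + 18*theta + 32)/(48*theta**8 + 72*theta**6 + 219*theta**4 + 144*theta**2 + 192) = f(theta).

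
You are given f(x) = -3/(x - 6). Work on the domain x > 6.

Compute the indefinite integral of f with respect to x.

F(x) = -3*log(x/2 - 3) + C

A candidate is checked by its d/dx: the result must match f(x).
Check: d/dx[-3*log(x/2 - 3)] = -3/(x - 6) = f(x).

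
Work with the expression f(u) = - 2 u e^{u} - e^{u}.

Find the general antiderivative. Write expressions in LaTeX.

f has the shape v'r + vr' for v = 1 - 2 u and r = e^{u} — it is the derivative of the product v*r.
Check: d/du[\left(1 - 2 u\right) e^{u}] = - 2 u e^{u} - e^{u} = f(u).

F(u) = \left(1 - 2 u\right) e^{u} + C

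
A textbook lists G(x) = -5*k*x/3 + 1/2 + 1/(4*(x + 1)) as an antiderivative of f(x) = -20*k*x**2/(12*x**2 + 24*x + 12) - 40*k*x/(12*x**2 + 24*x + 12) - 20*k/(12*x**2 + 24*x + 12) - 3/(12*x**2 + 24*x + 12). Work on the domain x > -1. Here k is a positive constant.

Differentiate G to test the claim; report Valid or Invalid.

d/dx[G] = (-20*k*x**2 - 40*k*x - 20*k - 3)/(12*x**2 + 24*x + 12)
This equals f(x) exactly, so the claim holds.

Valid - differentiating G returns exactly f.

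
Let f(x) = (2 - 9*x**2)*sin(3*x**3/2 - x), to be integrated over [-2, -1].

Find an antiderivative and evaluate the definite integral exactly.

f matches the chain-rule pattern g'(h)*h' with inner function h(x) = 3*x**3/2 - x; substituting u = h(x) collapses the integral.
F(x) = 2*cos(3*x**3/2 - x) is an antiderivative of f.
Check: d/dx[2*cos(3*x**3/2 - x)] = -9*x**2*sin(3*x**3/2 - x) + 2*sin(3*x**3/2 - x), which equals f(x).
F(-1) = 2*cos(1/2); F(-2) = 2*cos(10).
Integral = F(-1) - F(-2) = -2*cos(10) + 2*cos(1/2).

Antiderivative: F(x) = 2*cos(3*x**3/2 - x); value = -2*cos(10) + 2*cos(1/2)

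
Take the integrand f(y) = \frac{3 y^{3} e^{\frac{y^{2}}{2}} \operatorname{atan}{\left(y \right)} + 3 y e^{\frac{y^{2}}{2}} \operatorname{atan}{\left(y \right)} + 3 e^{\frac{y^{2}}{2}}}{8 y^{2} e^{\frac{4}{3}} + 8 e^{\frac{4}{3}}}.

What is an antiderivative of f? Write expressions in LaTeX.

Recognize the product-rule pattern: f = u'v + uv' with u = \frac{3 \operatorname{atan}{\left(y \right)}}{8}, v = e^{\frac{y^{2}}{2} - \frac{4}{3}}, so integration by parts undoes it.
Check: d/dy[\frac{3 e^{\frac{y^{2}}{2} - \frac{4}{3}} \operatorname{atan}{\left(y \right)}}{8}] = \frac{\frac{3 y^{3} e^{\frac{y^{2}}{2}} \operatorname{atan}{\left(y \right)}}{e^{\frac{4}{3}}} + \frac{3 y e^{\frac{y^{2}}{2}} \operatorname{atan}{\left(y \right)}}{e^{\frac{4}{3}}} + \frac{3 e^{\frac{y^{2}}{2}}}{e^{\frac{4}{3}}}}{8 y^{2} + 8}, which equals f(y).

An antiderivative is F(y) = \frac{3 e^{\frac{y^{2}}{2} - \frac{4}{3}} \operatorname{atan}{\left(y \right)}}{8}.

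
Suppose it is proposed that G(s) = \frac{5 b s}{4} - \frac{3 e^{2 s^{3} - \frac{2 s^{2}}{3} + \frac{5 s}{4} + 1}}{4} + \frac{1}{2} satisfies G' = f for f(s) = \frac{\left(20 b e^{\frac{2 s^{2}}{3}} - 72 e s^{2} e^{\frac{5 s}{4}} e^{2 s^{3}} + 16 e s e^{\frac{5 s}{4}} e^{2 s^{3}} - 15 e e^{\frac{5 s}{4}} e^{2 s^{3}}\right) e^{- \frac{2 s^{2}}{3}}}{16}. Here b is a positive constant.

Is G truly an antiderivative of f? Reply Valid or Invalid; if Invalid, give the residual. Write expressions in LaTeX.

Valid: G'(s) = f(s).

d/ds[G] = \frac{5 b}{4} - \frac{9 e s^{2} e^{\frac{5 s}{4}} e^{- \frac{2 s^{2}}{3}} e^{2 s^{3}}}{2} + e s e^{\frac{5 s}{4}} e^{- \frac{2 s^{2}}{3}} e^{2 s^{3}} - \frac{15 e e^{\frac{5 s}{4}} e^{- \frac{2 s^{2}}{3}} e^{2 s^{3}}}{16}
This equals f(s) exactly, so the claim holds.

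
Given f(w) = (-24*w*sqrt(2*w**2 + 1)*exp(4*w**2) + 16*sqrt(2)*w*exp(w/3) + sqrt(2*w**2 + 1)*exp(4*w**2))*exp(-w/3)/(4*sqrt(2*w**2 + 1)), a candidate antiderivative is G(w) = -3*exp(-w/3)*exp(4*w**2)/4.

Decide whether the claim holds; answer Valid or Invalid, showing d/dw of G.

Invalid: d/dw[G] - f = -4*sqrt(2)*w/sqrt(2*w**2 + 1), which is not 0.

d/dw[G] = (-24*w*exp(4*w**2) + exp(4*w**2))*exp(-w/3)/4
d/dw[G] - f(w) = -4*sqrt(2)*w/sqrt(2*w**2 + 1) != 0.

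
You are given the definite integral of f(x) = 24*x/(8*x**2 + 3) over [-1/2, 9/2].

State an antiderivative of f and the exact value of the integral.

Antiderivative: F(x) = 3*log(4*x**2 + 3/2)/2; value = -3*log(5/2)/2 + 3*log(165/2)/2

f matches the chain-rule pattern g'(h)*h' with inner function h(x) = 4*x**2 + 3/2; substituting u = h(x) collapses the integral.
F(x) = 3*log(4*x**2 + 3/2)/2 is an antiderivative of f.
Check: d/dx[3*log(4*x**2 + 3/2)/2] = 24*x/(8*x**2 + 3) = f(x).
F(9/2) = 3*log(165/2)/2; F(-1/2) = 3*log(5/2)/2.
Integral = F(9/2) - F(-1/2) = -3*log(5/2)/2 + 3*log(165/2)/2.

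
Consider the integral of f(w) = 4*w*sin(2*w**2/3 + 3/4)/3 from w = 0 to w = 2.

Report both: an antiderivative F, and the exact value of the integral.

Antiderivative: F(w) = -cos(2*w**2/3 + 3/4); value = cos(3/4) - cos(41/12)

f matches the chain-rule pattern g'(h)*h' with inner function h(w) = 2*w**2/3 + 3/4; substituting u = h(w) collapses the integral.
F(w) = -cos(2*w**2/3 + 3/4) is an antiderivative of f.
Check: d/dw[-cos(2*w**2/3 + 3/4)] = 4*w*sin(2*w**2/3 + 3/4)/3 = f(w).
F(2) = -cos(41/12); F(0) = -cos(3/4).
Integral = F(2) - F(0) = cos(3/4) - cos(41/12).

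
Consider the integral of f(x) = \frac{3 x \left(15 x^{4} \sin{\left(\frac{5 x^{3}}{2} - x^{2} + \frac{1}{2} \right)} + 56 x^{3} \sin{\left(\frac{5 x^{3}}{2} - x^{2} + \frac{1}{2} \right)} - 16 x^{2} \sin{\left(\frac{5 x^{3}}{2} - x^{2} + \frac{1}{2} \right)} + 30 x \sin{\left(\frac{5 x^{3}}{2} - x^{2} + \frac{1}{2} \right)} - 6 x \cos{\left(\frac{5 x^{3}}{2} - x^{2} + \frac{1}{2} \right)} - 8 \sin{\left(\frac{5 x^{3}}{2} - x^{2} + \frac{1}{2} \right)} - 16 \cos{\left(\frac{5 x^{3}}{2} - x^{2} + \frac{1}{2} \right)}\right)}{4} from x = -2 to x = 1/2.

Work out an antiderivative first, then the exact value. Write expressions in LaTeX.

Recognize the product-rule pattern: f = u'v + uv' with u = - \frac{3 x^{3}}{2} - 6 x^{2} - 3, v = \cos{\left(\frac{5 x^{3}}{2} - x^{2} + \frac{1}{2} \right)}, so integration by parts undoes it.
F(x) = - \frac{3 x^{3} \cos{\left(\frac{5 x^{3}}{2} - x^{2} + \frac{1}{2} \right)}}{2} - 6 x^{2} \cos{\left(\frac{5 x^{3}}{2} - x^{2} + \frac{1}{2} \right)} - 3 \cos{\left(\frac{5 x^{3}}{2} - x^{2} + \frac{1}{2} \right)} is an antiderivative of f.
Check: d/dx[- \frac{3 x^{3} \cos{\left(\frac{5 x^{3}}{2} - x^{2} + \frac{1}{2} \right)}}{2} - 6 x^{2} \cos{\left(\frac{5 x^{3}}{2} - x^{2} + \frac{1}{2} \right)} - 3 \cos{\left(\frac{5 x^{3}}{2} - x^{2} + \frac{1}{2} \right)}] = \frac{45 x^{5} \sin{\left(\frac{5 x^{3}}{2} - x^{2} + \frac{1}{2} \right)}}{4} + 42 x^{4} \sin{\left(\frac{5 x^{3}}{2} - x^{2} + \frac{1}{2} \right)} - 12 x^{3} \sin{\left(\frac{5 x^{3}}{2} - x^{2} + \frac{1}{2} \right)} + \frac{45 x^{2} \sin{\left(\frac{5 x^{3}}{2} - x^{2} + \frac{1}{2} \right)}}{2} - \frac{9 x^{2} \cos{\left(\frac{5 x^{3}}{2} - x^{2} + \frac{1}{2} \right)}}{2} - 6 x \sin{\left(\frac{5 x^{3}}{2} - x^{2} + \frac{1}{2} \right)} - 12 x \cos{\left(\frac{5 x^{3}}{2} - x^{2} + \frac{1}{2} \right)}, which equals f(x).
F(1/2) = - \frac{75 \cos{\left(\frac{9}{16} \right)}}{16}; F(-2) = - 15 \cos{\left(\frac{47}{2} \right)}.
Integral = F(1/2) - F(-2) = - \frac{75 \cos{\left(\frac{9}{16} \right)}}{16} + 15 \cos{\left(\frac{47}{2} \right)}.

Antiderivative: F(x) = - \frac{3 x^{3} \cos{\left(\frac{5 x^{3}}{2} - x^{2} + \frac{1}{2} \right)}}{2} - 6 x^{2} \cos{\left(\frac{5 x^{3}}{2} - x^{2} + \frac{1}{2} \right)} - 3 \cos{\left(\frac{5 x^{3}}{2} - x^{2} + \frac{1}{2} \right)}; value = - \frac{75 \cos{\left(\frac{9}{16} \right)}}{16} + 15 \cos{\left(\frac{47}{2} \right)}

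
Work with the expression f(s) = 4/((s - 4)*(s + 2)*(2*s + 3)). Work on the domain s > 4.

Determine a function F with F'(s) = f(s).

An antiderivative is F(s) = 2*(log(s - 4) - 12*log(s + 3/2) + 11*log(s + 2))/33.

The denominator factors as (s - 4)*(s + 2)*(2*s + 3); partial fractions split f into directly integrable pieces: -16/(11*(2*s + 3)) + 2/(3*(s + 2)) + 2/(33*(s - 4)).
Check: d/ds[2*(log(s - 4) - 12*log(s + 3/2) + 11*log(s + 2))/33] = 4/(2*s**3 - s**2 - 22*s - 24), which equals f(s).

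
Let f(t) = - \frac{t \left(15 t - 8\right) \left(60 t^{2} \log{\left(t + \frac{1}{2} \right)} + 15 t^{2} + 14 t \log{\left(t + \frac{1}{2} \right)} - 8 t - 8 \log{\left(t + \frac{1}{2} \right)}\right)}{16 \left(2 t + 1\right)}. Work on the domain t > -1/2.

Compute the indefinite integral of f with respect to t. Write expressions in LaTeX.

Recognize the product-rule pattern: f = u'v + uv' with u = - \frac{9 \left(\frac{5 t^{2}}{4} - \frac{2 t}{3}\right)^{2}}{2}, v = \log{\left(t + \frac{1}{2} \right)}, so integration by parts undoes it.
Check: d/dt[- \frac{t^{2} \left(15 t - 8\right)^{2} \log{\left(t + \frac{1}{2} \right)}}{32}] = \frac{- 900 t^{4} \log{\left(t + \frac{1}{2} \right)} - 225 t^{4} + 270 t^{3} \log{\left(t + \frac{1}{2} \right)} + 240 t^{3} + 232 t^{2} \log{\left(t + \frac{1}{2} \right)} - 64 t^{2} - 64 t \log{\left(t + \frac{1}{2} \right)}}{32 t + 16}, which equals f(t).

F(t) = - \frac{t^{2} \left(15 t - 8\right)^{2} \log{\left(t + \frac{1}{2} \right)}}{32} + C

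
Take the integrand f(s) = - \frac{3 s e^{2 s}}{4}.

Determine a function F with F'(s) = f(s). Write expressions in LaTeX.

An antiderivative is F(s) = \frac{3 \left(1 - 2 s\right) e^{2 s}}{16}.

f has the shape u'v + uv' for u = \frac{3}{16} - \frac{3 s}{8} and v = e^{2 s} — it is the derivative of the product u*v.
Check: d/ds[\frac{3 \left(1 - 2 s\right) e^{2 s}}{16}] = - \frac{3 s e^{2 s}}{4} = f(s).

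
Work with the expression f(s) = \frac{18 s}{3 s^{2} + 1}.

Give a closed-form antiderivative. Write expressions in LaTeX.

An antiderivative is F(s) = 3 \log{\left(\frac{3 s^{2}}{2} + \frac{1}{2} \right)}.

The substitution u = \frac{3 s^{2}}{2} + \frac{1}{2} works: f is exactly (dF/du)*(du/ds) for that inner function.
Check: d/ds[3 \log{\left(\frac{3 s^{2}}{2} + \frac{1}{2} \right)}] = \frac{18 s}{3 s^{2} + 1} = f(s).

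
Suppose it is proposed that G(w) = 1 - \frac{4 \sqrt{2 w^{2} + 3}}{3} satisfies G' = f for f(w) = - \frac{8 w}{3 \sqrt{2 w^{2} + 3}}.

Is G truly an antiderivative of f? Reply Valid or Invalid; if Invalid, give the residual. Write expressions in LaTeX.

d/dw[G] = - \frac{8 w}{3 \sqrt{2 w^{2} + 3}}
This equals f(w) exactly, so the claim holds.

Valid: G'(w) = f(w).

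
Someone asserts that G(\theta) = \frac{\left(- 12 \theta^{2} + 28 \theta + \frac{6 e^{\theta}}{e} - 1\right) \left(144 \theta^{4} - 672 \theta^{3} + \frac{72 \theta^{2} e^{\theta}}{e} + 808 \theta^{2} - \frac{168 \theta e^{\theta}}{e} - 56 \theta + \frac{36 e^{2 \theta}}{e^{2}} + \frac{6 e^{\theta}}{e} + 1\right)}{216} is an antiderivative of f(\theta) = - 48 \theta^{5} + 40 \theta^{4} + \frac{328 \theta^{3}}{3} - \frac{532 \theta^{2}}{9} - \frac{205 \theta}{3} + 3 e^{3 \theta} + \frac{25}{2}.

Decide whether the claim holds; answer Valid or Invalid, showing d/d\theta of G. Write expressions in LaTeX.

d/d\theta[G] = \frac{- 864 \theta^{5} e^{3} + 5040 \theta^{4} e^{3} - 9552 \theta^{3} e^{3} + 5992 \theta^{2} e^{3} - 398 \theta e^{3} + 54 e^{3 \theta} + 7 e^{3}}{18 e^{3}}
d/d\theta[G] - f(\theta) = 240 \theta^{4} - 640 \theta^{3} + 392 \theta^{2} + \frac{416 \theta}{9} - 3 e^{3 \theta} + \frac{3 e^{3 \theta}}{e^{3}} - \frac{109}{9} != 0.

Invalid: d/d\theta[G] - f = 240 \theta^{4} - 640 \theta^{3} + 392 \theta^{2} + \frac{416 \theta}{9} - 3 e^{3 \theta} + \frac{3 e^{3 \theta}}{e^{3}} - \frac{109}{9}, which is not 0.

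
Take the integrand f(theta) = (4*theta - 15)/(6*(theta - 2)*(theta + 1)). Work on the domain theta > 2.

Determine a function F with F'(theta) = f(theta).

The denominator factors as 6*(theta - 2)*(theta + 1); partial fractions split f into directly integrable pieces: 19/(18*(theta + 1)) - 7/(18*(theta - 2)).
Check: d/dtheta[-7*log(theta - 2)/18 + 19*log(theta + 1)/18] = (4*theta - 15)/(6*theta**2 - 6*theta - 12), which equals f(theta).

An antiderivative is F(theta) = -7*log(theta - 2)/18 + 19*log(theta + 1)/18.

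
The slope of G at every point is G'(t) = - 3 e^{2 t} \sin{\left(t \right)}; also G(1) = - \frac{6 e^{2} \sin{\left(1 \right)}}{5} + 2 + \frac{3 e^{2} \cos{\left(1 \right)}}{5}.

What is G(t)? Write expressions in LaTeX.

G(t) = \frac{- 6 e^{2 t} \sin{\left(t \right)} + 3 e^{2 t} \cos{\left(t \right)} + 10}{5}

A first test for any G(t): its t-derivative must equal the given G'(t).
A general antiderivative is - \frac{6 e^{2 t} \sin{\left(t \right)}}{5} + \frac{3 e^{2 t} \cos{\left(t \right)}}{5} + C.
The condition gives C = - \frac{6 e^{2} \sin{\left(1 \right)}}{5} + 2 + \frac{3 e^{2} \cos{\left(1 \right)}}{5} - (- \frac{6 e^{2} \sin{\left(1 \right)}}{5} + \frac{3 e^{2} \cos{\left(1 \right)}}{5}) = 2.
So G(t) = \frac{- 6 e^{2 t} \sin{\left(t \right)} + 3 e^{2 t} \cos{\left(t \right)} + 10}{5}.
Check: d/dt[\frac{- 6 e^{2 t} \sin{\left(t \right)} + 3 e^{2 t} \cos{\left(t \right)} + 10}{5}] = - 3 e^{2 t} \sin{\left(t \right)} = G'(t).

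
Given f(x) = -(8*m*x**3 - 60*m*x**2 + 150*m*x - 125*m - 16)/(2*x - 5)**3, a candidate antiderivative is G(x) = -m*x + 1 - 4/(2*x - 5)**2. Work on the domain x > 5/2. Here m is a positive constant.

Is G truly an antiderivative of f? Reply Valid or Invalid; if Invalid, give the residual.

d/dx[G] = (-8*m*x**3 + 60*m*x**2 - 150*m*x + 125*m + 16)/(8*x**3 - 60*x**2 + 150*x - 125)
This equals f(x) exactly, so the claim holds.

Valid: G'(x) = f(x).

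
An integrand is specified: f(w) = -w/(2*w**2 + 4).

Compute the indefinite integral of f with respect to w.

f matches the chain-rule pattern g'(h)*h' with inner function h(w) = 3*w**2 + 6; substituting u = h(w) collapses the integral.
Check: d/dw[-log(3*w**2 + 6)/4] = -w/(2*w**2 + 4) = f(w).

F(w) = -log(3*w**2 + 6)/4 + C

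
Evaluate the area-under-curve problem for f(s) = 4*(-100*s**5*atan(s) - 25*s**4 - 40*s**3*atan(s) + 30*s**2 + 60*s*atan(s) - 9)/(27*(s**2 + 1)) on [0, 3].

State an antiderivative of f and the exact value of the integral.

Antiderivative: F(s) = -100*s**4*atan(s)/27 + 40*s**2*atan(s)/9 - 4*atan(s)/3; value = -784*atan(3)/3

Recognize the product-rule pattern: f = u'v + uv' with u = -4*(5*s**2/3 - 1)**2/3, v = atan(s), so integration by parts undoes it.
F(s) = -100*s**4*atan(s)/27 + 40*s**2*atan(s)/9 - 4*atan(s)/3 is an antiderivative of f.
Check: d/ds[-100*s**4*atan(s)/27 + 40*s**2*atan(s)/9 - 4*atan(s)/3] = (-400*s**5*atan(s) - 100*s**4 - 160*s**3*atan(s) + 120*s**2 + 240*s*atan(s) - 36)/(27*s**2 + 27), which equals f(s).
F(3) = -784*atan(3)/3; F(0) = 0.
Integral = F(3) - F(0) = -784*atan(3)/3.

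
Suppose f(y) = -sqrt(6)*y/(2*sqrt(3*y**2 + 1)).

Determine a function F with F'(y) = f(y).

f matches the chain-rule pattern g'(h)*h' with inner function h(y) = 2*y**2 + 2/3; substituting u = h(y) collapses the integral.
Check: d/dy[-sqrt(6)*sqrt(3*y**2 + 1)/6] = -sqrt(6)*y/(2*sqrt(3*y**2 + 1)) = f(y).

An antiderivative is F(y) = -sqrt(6)*sqrt(3*y**2 + 1)/6.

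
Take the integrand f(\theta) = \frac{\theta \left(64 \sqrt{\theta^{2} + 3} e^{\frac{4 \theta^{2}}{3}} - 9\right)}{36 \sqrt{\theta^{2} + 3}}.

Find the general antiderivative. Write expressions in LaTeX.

A first test for any F(\theta): its \theta-derivative must equal f(\theta) identically.
Check: d/d\theta[\frac{- 3 \sqrt{\theta^{2} + 3} + 8 e^{\frac{4 \theta^{2}}{3}}}{12}] = \frac{64 \theta \sqrt{\theta^{2} + 3} e^{\frac{4 \theta^{2}}{3}} - 9 \theta}{36 \sqrt{\theta^{2} + 3}}, which equals f(\theta).

F(\theta) = \frac{- 3 \sqrt{\theta^{2} + 3} + 8 e^{\frac{4 \theta^{2}}{3}}}{12} + C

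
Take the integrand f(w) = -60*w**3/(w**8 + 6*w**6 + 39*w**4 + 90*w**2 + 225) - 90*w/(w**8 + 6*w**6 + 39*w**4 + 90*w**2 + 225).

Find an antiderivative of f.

An antiderivative is F(w) = 5/(w**4/3 + w**2 + 5).

The substitution u = w**4/3 + w**2 + 5 works: f is exactly (dF/du)*(du/dw) for that inner function.
Check: d/dw[5/(w**4/3 + w**2 + 5)] = (-60*w**3 - 90*w)/(w**8 + 6*w**6 + 39*w**4 + 90*w**2 + 225), which equals f(w).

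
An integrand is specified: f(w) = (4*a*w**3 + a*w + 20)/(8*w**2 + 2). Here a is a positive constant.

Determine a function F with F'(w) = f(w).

An antiderivative is F(w) = a*w**2/4 + 5*atan(2*w).

Whatever form F(w) takes, F'(w) = f(w) is non-negotiable.
Check: d/dw[a*w**2/4 + 5*atan(2*w)] = (4*a*w**3 + a*w + 20)/(8*w**2 + 2) = f(w).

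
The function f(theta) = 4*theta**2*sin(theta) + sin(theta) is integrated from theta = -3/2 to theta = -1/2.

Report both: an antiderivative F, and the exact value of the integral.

The integrand splits into summands that can be handled one at a time.
F(theta) = -4*theta**2*cos(theta) + 8*theta*sin(theta) + 7*cos(theta) is an antiderivative of f.
Check: d/dtheta[-4*theta**2*cos(theta) + 8*theta*sin(theta) + 7*cos(theta)] = 4*theta**2*sin(theta) + sin(theta) = f(theta).
F(-1/2) = 4*sin(1/2) + 6*cos(1/2); F(-3/2) = -2*cos(3/2) + 12*sin(3/2).
Integral = F(-1/2) - F(-3/2) = -12*sin(3/2) + 2*cos(3/2) + 4*sin(1/2) + 6*cos(1/2).

Antiderivative: F(theta) = -4*theta**2*cos(theta) + 8*theta*sin(theta) + 7*cos(theta); value = -12*sin(3/2) + 2*cos(3/2) + 4*sin(1/2) + 6*cos(1/2)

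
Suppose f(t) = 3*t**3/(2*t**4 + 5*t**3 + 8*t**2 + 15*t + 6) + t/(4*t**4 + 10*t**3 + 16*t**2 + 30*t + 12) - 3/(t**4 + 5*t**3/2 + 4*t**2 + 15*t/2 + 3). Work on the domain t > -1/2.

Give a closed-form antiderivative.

An antiderivative is F(t) = (-371*log(t + 1/2) + 806*log(t + 2) + 192*log(t**2 + 3) - 207*sqrt(3)*atan(sqrt(3)*t/3))/546.

The denominator factors as 2*(t + 2)*(2*t + 1)*(t**2 + 3); partial fractions split f into directly integrable pieces: (128*t - 207)/(182*(t**2 + 3)) - 53/(39*(2*t + 1)) + 31/(21*(t + 2)).
Check: d/dt[(-371*log(t + 1/2) + 806*log(t + 2) + 192*log(t**2 + 3) - 207*sqrt(3)*atan(sqrt(3)*t/3))/546] = (6*t**3 + t - 12)/(4*t**4 + 10*t**3 + 16*t**2 + 30*t + 12), which equals f(t).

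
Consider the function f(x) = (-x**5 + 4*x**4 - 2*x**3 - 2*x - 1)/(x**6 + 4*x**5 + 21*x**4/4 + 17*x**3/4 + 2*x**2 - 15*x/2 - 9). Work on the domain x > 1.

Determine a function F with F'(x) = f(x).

An antiderivative is F(x) = (-4624*x*log(x - 1) + 3121974*x*log(x + 3/2) - 3323500*x*log(x + 2) + 38050*x*log(x**2 + 2) - 11600*sqrt(2)*x*atan(sqrt(2)*x/2) - 6936*log(x - 1) + 4682961*log(x + 3/2) - 4985250*log(x + 2) + 57075*log(x**2 + 2) - 17400*sqrt(2)*atan(sqrt(2)*x/2) + 895815)/(130050*x + 195075).

The denominator factors as (x - 1)*(x + 2)*(2*x + 3)**2*(x**2 + 2); partial fractions split f into directly integrable pieces: 2*(761*x - 232)/(2601*(x**2 + 2)) + 346886/(7225*(2*x + 3)) - 2342/(85*(2*x + 3)**2) - 230/(9*(x + 2)) - 8/(225*(x - 1)).
Check: d/dx[(-4624*x*log(x - 1) + 3121974*x*log(x + 3/2) - 3323500*x*log(x + 2) + 38050*x*log(x**2 + 2) - 11600*sqrt(2)*x*atan(sqrt(2)*x/2) - 6936*log(x - 1) + 4682961*log(x + 3/2) - 4985250*log(x + 2) + 57075*log(x**2 + 2) - 17400*sqrt(2)*atan(sqrt(2)*x/2) + 895815)/(130050*x + 195075)] = (-4*x**5 + 16*x**4 - 8*x**3 - 8*x - 4)/(4*x**6 + 16*x**5 + 21*x**4 + 17*x**3 + 8*x**2 - 30*x - 36), which equals f(x).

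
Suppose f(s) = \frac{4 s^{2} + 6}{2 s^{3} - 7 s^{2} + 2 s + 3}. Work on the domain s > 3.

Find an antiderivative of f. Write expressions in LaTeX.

An antiderivative is F(s) = 3 \log{\left(s - 3 \right)} - \frac{5 \log{\left(s - 1 \right)}}{3} + \frac{2 \log{\left(s + \frac{1}{2} \right)}}{3}.

The denominator factors as \left(s - 3\right) \left(s - 1\right) \left(2 s + 1\right); partial fractions split f into directly integrable pieces: \frac{4}{3 \left(2 s + 1\right)} - \frac{5}{3 \left(s - 1\right)} + \frac{3}{s - 3}.
Check: d/ds[3 \log{\left(s - 3 \right)} - \frac{5 \log{\left(s - 1 \right)}}{3} + \frac{2 \log{\left(s + \frac{1}{2} \right)}}{3}] = \frac{4 s^{2} + 6}{2 s^{3} - 7 s^{2} + 2 s + 3} = f(s).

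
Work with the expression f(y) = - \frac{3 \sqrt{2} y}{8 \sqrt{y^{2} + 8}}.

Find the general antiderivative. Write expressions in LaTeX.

f matches the chain-rule pattern g'(h)*h' with inner function h(y) = \frac{y^{2}}{2} + 4; substituting u = h(y) collapses the integral.
Check: d/dy[- \frac{3 \sqrt{2} \sqrt{y^{2} + 8}}{8}] = - \frac{3 \sqrt{2} y}{8 \sqrt{y^{2} + 8}} = f(y).

F(y) = - \frac{3 \sqrt{2} \sqrt{y^{2} + 8}}{8} + C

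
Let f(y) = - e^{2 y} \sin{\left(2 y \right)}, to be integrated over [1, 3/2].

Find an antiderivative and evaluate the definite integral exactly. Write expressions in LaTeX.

Antiderivative: F(y) = - \frac{e^{2 y} \sin{\left(2 y \right)}}{4} + \frac{e^{2 y} \cos{\left(2 y \right)}}{4}; value = \frac{e^{3} \cos{\left(3 \right)}}{4} - \frac{e^{3} \sin{\left(3 \right)}}{4} - \frac{e^{2} \cos{\left(2 \right)}}{4} + \frac{e^{2} \sin{\left(2 \right)}}{4}

For F(y) to be correct the identity F'(y) - f(y) = 0 must hold.
F(y) = - \frac{e^{2 y} \sin{\left(2 y \right)}}{4} + \frac{e^{2 y} \cos{\left(2 y \right)}}{4} is an antiderivative of f.
Check: d/dy[- \frac{e^{2 y} \sin{\left(2 y \right)}}{4} + \frac{e^{2 y} \cos{\left(2 y \right)}}{4}] = - e^{2 y} \sin{\left(2 y \right)} = f(y).
F(3/2) = \frac{e^{3} \cos{\left(3 \right)}}{4} - \frac{e^{3} \sin{\left(3 \right)}}{4}; F(1) = - \frac{e^{2} \sin{\left(2 \right)}}{4} + \frac{e^{2} \cos{\left(2 \right)}}{4}.
Integral = F(3/2) - F(1) = \frac{e^{3} \cos{\left(3 \right)}}{4} - \frac{e^{3} \sin{\left(3 \right)}}{4} - \frac{e^{2} \cos{\left(2 \right)}}{4} + \frac{e^{2} \sin{\left(2 \right)}}{4}.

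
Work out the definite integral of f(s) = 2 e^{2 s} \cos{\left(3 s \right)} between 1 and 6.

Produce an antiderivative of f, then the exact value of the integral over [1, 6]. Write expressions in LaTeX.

Any candidate F(s) must reproduce f(s) exactly when differentiated.
F(s) = \frac{6 e^{2 s} \sin{\left(3 s \right)}}{13} + \frac{4 e^{2 s} \cos{\left(3 s \right)}}{13} is an antiderivative of f.
Check: d/ds[\frac{6 e^{2 s} \sin{\left(3 s \right)}}{13} + \frac{4 e^{2 s} \cos{\left(3 s \right)}}{13}] = 2 e^{2 s} \cos{\left(3 s \right)} = f(s).
F(6) = \frac{6 e^{12} \sin{\left(18 \right)}}{13} + \frac{4 e^{12} \cos{\left(18 \right)}}{13}; F(1) = \frac{4 e^{2} \cos{\left(3 \right)}}{13} + \frac{6 e^{2} \sin{\left(3 \right)}}{13}.
Integral = F(6) - F(1) = \frac{6 e^{12} \sin{\left(18 \right)}}{13} - \frac{6 e^{2} \sin{\left(3 \right)}}{13} - \frac{4 e^{2} \cos{\left(3 \right)}}{13} + \frac{4 e^{12} \cos{\left(18 \right)}}{13}.

Antiderivative: F(s) = \frac{6 e^{2 s} \sin{\left(3 s \right)}}{13} + \frac{4 e^{2 s} \cos{\left(3 s \right)}}{13}; value = \frac{6 e^{12} \sin{\left(18 \right)}}{13} - \frac{6 e^{2} \sin{\left(3 \right)}}{13} - \frac{4 e^{2} \cos{\left(3 \right)}}{13} + \frac{4 e^{12} \cos{\left(18 \right)}}{13}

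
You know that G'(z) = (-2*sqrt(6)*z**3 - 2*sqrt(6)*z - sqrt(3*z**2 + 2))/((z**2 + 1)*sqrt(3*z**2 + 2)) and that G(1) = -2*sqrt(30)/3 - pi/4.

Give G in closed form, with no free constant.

Whatever form G(z) takes, its d/dz must return the stated G'(z).
A general antiderivative is -2*sqrt(2*z**2 + 4/3) - atan(z) + C.
The condition gives C = -2*sqrt(30)/3 - pi/4 - (-2*sqrt(30)/3 - pi/4) = 0.
So G(z) = -2*sqrt(2*z**2 + 4/3) - atan(z).
Check: d/dz[-2*sqrt(2*z**2 + 4/3) - atan(z)] = (-2*sqrt(6)*z**3 - 2*sqrt(6)*z - sqrt(3*z**2 + 2))/(z**2*sqrt(3*z**2 + 2) + sqrt(3*z**2 + 2)), which equals G'(z).

G(z) = -2*sqrt(2*z**2 + 4/3) - atan(z)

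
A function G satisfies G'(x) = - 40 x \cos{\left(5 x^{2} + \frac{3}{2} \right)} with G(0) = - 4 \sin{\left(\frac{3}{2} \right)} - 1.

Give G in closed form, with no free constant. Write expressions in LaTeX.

G(x) = - 4 \sin{\left(5 x^{2} + \frac{3}{2} \right)} - 1

The substitution u = 5 x^{2} + \frac{3}{2} works: G'(x) is exactly (dG/du)*(du/dx) for that inner function.
A general antiderivative is - 4 \sin{\left(5 x^{2} + \frac{3}{2} \right)} + C.
The condition gives C = - 4 \sin{\left(\frac{3}{2} \right)} - 1 - (- 4 \sin{\left(\frac{3}{2} \right)}) = -1.
So G(x) = - 4 \sin{\left(5 x^{2} + \frac{3}{2} \right)} - 1.
Check: d/dx[- 4 \sin{\left(5 x^{2} + \frac{3}{2} \right)} - 1] = - 40 x \cos{\left(5 x^{2} + \frac{3}{2} \right)} = G'(x).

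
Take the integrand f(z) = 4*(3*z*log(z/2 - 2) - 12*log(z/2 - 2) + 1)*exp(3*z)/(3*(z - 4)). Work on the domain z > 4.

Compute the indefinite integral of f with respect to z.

f has the shape u'v + uv' for u = 4*exp(3*z)/3 and v = log(z/2 - 2) — it is the derivative of the product u*v.
Check: d/dz[4*exp(3*z)*log(z/2 - 2)/3] = (12*z*exp(3*z)*log(z/2 - 2) - 48*exp(3*z)*log(z/2 - 2) + 4*exp(3*z))/(3*z - 12), which equals f(z).

F(z) = 4*exp(3*z)*log(z/2 - 2)/3 + C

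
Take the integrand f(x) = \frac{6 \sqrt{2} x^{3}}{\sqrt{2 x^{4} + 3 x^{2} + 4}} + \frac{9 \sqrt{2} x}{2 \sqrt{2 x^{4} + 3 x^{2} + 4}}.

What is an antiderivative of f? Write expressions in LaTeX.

f matches the chain-rule pattern g'(h)*h' with inner function h(x) = x^{4} + \frac{3 x^{2}}{2} + 2; substituting u = h(x) collapses the integral.
Check: d/dx[3 \sqrt{x^{4} + \frac{3 x^{2}}{2} + 2}] = \frac{12 \sqrt{2} x^{3} + 9 \sqrt{2} x}{2 \sqrt{2 x^{4} + 3 x^{2} + 4}}, which equals f(x).

An antiderivative is F(x) = 3 \sqrt{x^{4} + \frac{3 x^{2}}{2} + 2}.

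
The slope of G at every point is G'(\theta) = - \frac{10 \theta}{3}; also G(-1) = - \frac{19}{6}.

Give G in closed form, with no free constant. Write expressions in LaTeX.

The proposed G(\theta) is checked by its d/d\theta: the result must match the given G'(\theta).
A general antiderivative is - \frac{5 \theta^{2}}{3} - \frac{1}{2} + C.
The condition gives C = - \frac{19}{6} - (- \frac{13}{6}) = -1.
So G(\theta) = - \frac{5 \theta^{2}}{3} - \frac{3}{2}.
Check: d/d\theta[- \frac{5 \theta^{2}}{3} - \frac{3}{2}] = - \frac{10 \theta}{3} = G'(\theta).

G(\theta) = - \frac{5 \theta^{2}}{3} - \frac{3}{2}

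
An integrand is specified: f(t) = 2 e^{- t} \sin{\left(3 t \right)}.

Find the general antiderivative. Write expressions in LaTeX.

F(t) = - \frac{\left(\sin{\left(3 t \right)} + 3 \cos{\left(3 t \right)}\right) e^{- t}}{5} + C

Recover f(t) by differentiating a candidate F(t); any mismatch rules it out.
Check: d/dt[- \frac{\left(\sin{\left(3 t \right)} + 3 \cos{\left(3 t \right)}\right) e^{- t}}{5}] = 2 e^{- t} \sin{\left(3 t \right)} = f(t).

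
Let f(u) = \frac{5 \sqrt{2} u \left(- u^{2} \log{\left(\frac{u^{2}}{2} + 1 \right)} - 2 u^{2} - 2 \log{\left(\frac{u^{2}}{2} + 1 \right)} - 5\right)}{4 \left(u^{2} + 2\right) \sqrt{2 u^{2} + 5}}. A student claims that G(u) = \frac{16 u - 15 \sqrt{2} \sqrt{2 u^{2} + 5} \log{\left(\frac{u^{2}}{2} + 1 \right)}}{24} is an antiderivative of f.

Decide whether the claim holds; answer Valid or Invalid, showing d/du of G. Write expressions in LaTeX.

Invalid: d/du[G] - f = \frac{2}{3}, which is not 0.

d/du[G] = \frac{- 15 \sqrt{2} u^{3} \log{\left(\frac{u^{2}}{2} + 1 \right)} - 30 \sqrt{2} u^{3} + 8 u^{2} \sqrt{2 u^{2} + 5} - 30 \sqrt{2} u \log{\left(\frac{u^{2}}{2} + 1 \right)} - 75 \sqrt{2} u + 16 \sqrt{2 u^{2} + 5}}{12 u^{2} \sqrt{2 u^{2} + 5} + 24 \sqrt{2 u^{2} + 5}}
d/du[G] - f(u) = \frac{2}{3} != 0.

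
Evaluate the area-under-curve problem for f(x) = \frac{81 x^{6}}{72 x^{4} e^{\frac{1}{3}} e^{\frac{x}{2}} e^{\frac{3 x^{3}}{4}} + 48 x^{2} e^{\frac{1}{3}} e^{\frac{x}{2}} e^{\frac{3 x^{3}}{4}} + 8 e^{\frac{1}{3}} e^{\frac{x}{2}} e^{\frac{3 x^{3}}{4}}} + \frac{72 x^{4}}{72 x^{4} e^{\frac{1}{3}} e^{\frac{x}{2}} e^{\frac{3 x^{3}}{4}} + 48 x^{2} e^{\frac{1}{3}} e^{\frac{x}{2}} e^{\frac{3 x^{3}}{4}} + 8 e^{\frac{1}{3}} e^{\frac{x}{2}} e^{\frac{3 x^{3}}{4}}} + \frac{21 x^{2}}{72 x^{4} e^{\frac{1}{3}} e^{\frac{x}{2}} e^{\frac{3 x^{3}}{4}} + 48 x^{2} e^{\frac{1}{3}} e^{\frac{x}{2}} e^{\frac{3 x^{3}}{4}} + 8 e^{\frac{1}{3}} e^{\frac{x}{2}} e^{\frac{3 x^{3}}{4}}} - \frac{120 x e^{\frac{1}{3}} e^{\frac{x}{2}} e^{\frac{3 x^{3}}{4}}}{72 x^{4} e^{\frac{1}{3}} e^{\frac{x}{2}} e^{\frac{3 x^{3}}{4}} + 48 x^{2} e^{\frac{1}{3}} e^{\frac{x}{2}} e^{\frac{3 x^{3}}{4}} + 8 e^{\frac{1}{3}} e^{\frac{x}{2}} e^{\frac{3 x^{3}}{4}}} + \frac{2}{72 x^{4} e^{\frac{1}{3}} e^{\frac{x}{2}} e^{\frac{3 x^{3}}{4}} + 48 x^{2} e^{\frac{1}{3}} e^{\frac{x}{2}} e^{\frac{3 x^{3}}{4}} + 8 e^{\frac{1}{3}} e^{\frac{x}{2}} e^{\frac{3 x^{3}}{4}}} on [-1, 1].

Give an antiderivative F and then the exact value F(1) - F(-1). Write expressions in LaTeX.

Integrate term by term and add the pieces.
F(x) = - \frac{e^{- \frac{x}{2}} e^{- \frac{3 x^{3}}{4}}}{2 e^{\frac{1}{3}}} + \frac{5}{6 x^{2} + 2} is an antiderivative of f.
Check: d/dx[- \frac{e^{- \frac{x}{2}} e^{- \frac{3 x^{3}}{4}}}{2 e^{\frac{1}{3}}} + \frac{5}{6 x^{2} + 2}] = \frac{81 x^{6} + 72 x^{4} + 21 x^{2} - 120 x e^{\frac{1}{3}} e^{\frac{x}{2}} e^{\frac{3 x^{3}}{4}} + 2}{72 x^{4} e^{\frac{1}{3}} e^{\frac{x}{2}} e^{\frac{3 x^{3}}{4}} + 48 x^{2} e^{\frac{1}{3}} e^{\frac{x}{2}} e^{\frac{3 x^{3}}{4}} + 8 e^{\frac{1}{3}} e^{\frac{x}{2}} e^{\frac{3 x^{3}}{4}}}, which equals f(x).
F(1) = \frac{5}{8} - \frac{1}{2 e^{\frac{19}{12}}}; F(-1) = \frac{5}{8} - \frac{e^{\frac{11}{12}}}{2}.
Integral = F(1) - F(-1) = - \frac{1}{2 e^{\frac{19}{12}}} + \frac{e^{\frac{11}{12}}}{2}.

Antiderivative: F(x) = - \frac{e^{- \frac{x}{2}} e^{- \frac{3 x^{3}}{4}}}{2 e^{\frac{1}{3}}} + \frac{5}{6 x^{2} + 2}; value = - \frac{1}{2 e^{\frac{19}{12}}} + \frac{e^{\frac{11}{12}}}{2}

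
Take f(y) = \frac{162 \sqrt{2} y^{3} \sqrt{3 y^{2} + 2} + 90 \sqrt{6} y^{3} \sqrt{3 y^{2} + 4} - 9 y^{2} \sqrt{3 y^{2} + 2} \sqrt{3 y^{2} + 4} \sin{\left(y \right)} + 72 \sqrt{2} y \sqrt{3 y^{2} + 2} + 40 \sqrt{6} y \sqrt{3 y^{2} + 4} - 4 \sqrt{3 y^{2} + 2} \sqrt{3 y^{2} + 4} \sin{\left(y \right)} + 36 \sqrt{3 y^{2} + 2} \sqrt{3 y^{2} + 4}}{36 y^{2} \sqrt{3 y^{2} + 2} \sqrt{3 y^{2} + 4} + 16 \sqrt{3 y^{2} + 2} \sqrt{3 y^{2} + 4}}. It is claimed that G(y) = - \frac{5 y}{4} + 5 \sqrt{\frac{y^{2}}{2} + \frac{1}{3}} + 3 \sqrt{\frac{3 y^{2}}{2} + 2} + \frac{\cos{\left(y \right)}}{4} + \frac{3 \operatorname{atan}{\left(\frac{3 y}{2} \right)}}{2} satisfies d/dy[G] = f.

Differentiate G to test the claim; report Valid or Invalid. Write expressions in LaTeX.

Invalid: d/dy[G] - f = - \frac{5}{4}, which is not 0.

d/dy[G] = \frac{162 \sqrt{2} y^{3} \sqrt{3 y^{2} + 2} + 90 \sqrt{6} y^{3} \sqrt{3 y^{2} + 4} - 9 y^{2} \sqrt{3 y^{2} + 2} \sqrt{3 y^{2} + 4} \sin{\left(y \right)} - 45 y^{2} \sqrt{3 y^{2} + 2} \sqrt{3 y^{2} + 4} + 72 \sqrt{2} y \sqrt{3 y^{2} + 2} + 40 \sqrt{6} y \sqrt{3 y^{2} + 4} - 4 \sqrt{3 y^{2} + 2} \sqrt{3 y^{2} + 4} \sin{\left(y \right)} + 16 \sqrt{3 y^{2} + 2} \sqrt{3 y^{2} + 4}}{36 y^{2} \sqrt{3 y^{2} + 2} \sqrt{3 y^{2} + 4} + 16 \sqrt{3 y^{2} + 2} \sqrt{3 y^{2} + 4}}
d/dy[G] - f(y) = - \frac{5}{4} != 0.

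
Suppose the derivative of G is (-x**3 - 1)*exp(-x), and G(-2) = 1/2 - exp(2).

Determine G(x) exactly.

G(x) = x**3*exp(-x) + 3*x**2*exp(-x) + 6*x*exp(-x) + 1/2 + 7*exp(-x)

Recognize the product-rule pattern: G'(x) = u'v + uv' with u = x**3 + 3*x**2 + 6*x + 7, v = exp(-x), so integration by parts undoes it.
A general antiderivative is (x**3 + 3*x**2 + 6*x + 7)*exp(-x) + C.
The condition gives C = 1/2 - exp(2) - (-exp(2)) = 1/2.
So G(x) = x**3*exp(-x) + 3*x**2*exp(-x) + 6*x*exp(-x) + 1/2 + 7*exp(-x).
Check: d/dx[x**3*exp(-x) + 3*x**2*exp(-x) + 6*x*exp(-x) + 1/2 + 7*exp(-x)] = (-x**3 - 1)*exp(-x) = G'(x).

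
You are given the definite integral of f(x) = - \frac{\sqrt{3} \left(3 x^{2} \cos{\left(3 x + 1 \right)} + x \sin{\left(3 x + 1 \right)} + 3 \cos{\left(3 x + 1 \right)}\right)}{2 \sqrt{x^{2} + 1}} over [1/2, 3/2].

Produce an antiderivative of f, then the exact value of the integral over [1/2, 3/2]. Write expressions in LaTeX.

f has the shape u'v + uv' for u = - \frac{\sqrt{3 x^{2} + 3}}{2} and v = \sin{\left(3 x + 1 \right)} — it is the derivative of the product u*v.
F(x) = - \frac{\sqrt{3} \sqrt{x^{2} + 1} \sin{\left(3 x + 1 \right)}}{2} is an antiderivative of f.
Check: d/dx[- \frac{\sqrt{3} \sqrt{x^{2} + 1} \sin{\left(3 x + 1 \right)}}{2}] = \frac{- 3 \sqrt{3} x^{2} \cos{\left(3 x + 1 \right)} - \sqrt{3} x \sin{\left(3 x + 1 \right)} - 3 \sqrt{3} \cos{\left(3 x + 1 \right)}}{2 \sqrt{x^{2} + 1}}, which equals f(x).
F(3/2) = - \frac{\sqrt{39} \sin{\left(\frac{11}{2} \right)}}{4}; F(1/2) = - \frac{\sqrt{15} \sin{\left(\frac{5}{2} \right)}}{4}.
Integral = F(3/2) - F(1/2) = \frac{\sqrt{15} \sin{\left(\frac{5}{2} \right)}}{4} - \frac{\sqrt{39} \sin{\left(\frac{11}{2} \right)}}{4}.

Antiderivative: F(x) = - \frac{\sqrt{3} \sqrt{x^{2} + 1} \sin{\left(3 x + 1 \right)}}{2}; value = \frac{\sqrt{15} \sin{\left(\frac{5}{2} \right)}}{4} - \frac{\sqrt{39} \sin{\left(\frac{11}{2} \right)}}{4}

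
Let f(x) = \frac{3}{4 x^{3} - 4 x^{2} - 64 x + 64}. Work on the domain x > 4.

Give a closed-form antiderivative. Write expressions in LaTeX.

An antiderivative is F(x) = \frac{5 \log{\left(x - 4 \right)} - 8 \log{\left(x - 1 \right)} + 3 \log{\left(x + 4 \right)}}{160}.

Factor the denominator (4 \left(x - 4\right) \left(x - 1\right) \left(x + 4\right)) and decompose: f = \frac{3}{160 \left(x + 4\right)} - \frac{1}{20 \left(x - 1\right)} + \frac{1}{32 \left(x - 4\right)}; each piece integrates to a log, atan, or power term.
Check: d/dx[\frac{5 \log{\left(x - 4 \right)} - 8 \log{\left(x - 1 \right)} + 3 \log{\left(x + 4 \right)}}{160}] = \frac{3}{4 x^{3} - 4 x^{2} - 64 x + 64} = f(x).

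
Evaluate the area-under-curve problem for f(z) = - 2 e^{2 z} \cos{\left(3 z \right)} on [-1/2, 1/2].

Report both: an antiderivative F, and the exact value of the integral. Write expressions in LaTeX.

Differentiate the proposed F(z) back; it has to land on f(z) exactly.
F(z) = - \frac{6 e^{2 z} \sin{\left(3 z \right)}}{13} - \frac{4 e^{2 z} \cos{\left(3 z \right)}}{13} is an antiderivative of f.
Check: d/dz[- \frac{6 e^{2 z} \sin{\left(3 z \right)}}{13} - \frac{4 e^{2 z} \cos{\left(3 z \right)}}{13}] = - 2 e^{2 z} \cos{\left(3 z \right)} = f(z).
F(1/2) = - \frac{6 e \sin{\left(\frac{3}{2} \right)}}{13} - \frac{4 e \cos{\left(\frac{3}{2} \right)}}{13}; F(-1/2) = - \frac{4 \cos{\left(\frac{3}{2} \right)}}{13 e} + \frac{6 \sin{\left(\frac{3}{2} \right)}}{13 e}.
Integral = F(1/2) - F(-1/2) = - \frac{6 e \sin{\left(\frac{3}{2} \right)}}{13} - \frac{6 \sin{\left(\frac{3}{2} \right)}}{13 e} - \frac{4 e \cos{\left(\frac{3}{2} \right)}}{13} + \frac{4 \cos{\left(\frac{3}{2} \right)}}{13 e}.

Antiderivative: F(z) = - \frac{6 e^{2 z} \sin{\left(3 z \right)}}{13} - \frac{4 e^{2 z} \cos{\left(3 z \right)}}{13}; value = - \frac{6 e \sin{\left(\frac{3}{2} \right)}}{13} - \frac{6 \sin{\left(\frac{3}{2} \right)}}{13 e} - \frac{4 e \cos{\left(\frac{3}{2} \right)}}{13} + \frac{4 \cos{\left(\frac{3}{2} \right)}}{13 e}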